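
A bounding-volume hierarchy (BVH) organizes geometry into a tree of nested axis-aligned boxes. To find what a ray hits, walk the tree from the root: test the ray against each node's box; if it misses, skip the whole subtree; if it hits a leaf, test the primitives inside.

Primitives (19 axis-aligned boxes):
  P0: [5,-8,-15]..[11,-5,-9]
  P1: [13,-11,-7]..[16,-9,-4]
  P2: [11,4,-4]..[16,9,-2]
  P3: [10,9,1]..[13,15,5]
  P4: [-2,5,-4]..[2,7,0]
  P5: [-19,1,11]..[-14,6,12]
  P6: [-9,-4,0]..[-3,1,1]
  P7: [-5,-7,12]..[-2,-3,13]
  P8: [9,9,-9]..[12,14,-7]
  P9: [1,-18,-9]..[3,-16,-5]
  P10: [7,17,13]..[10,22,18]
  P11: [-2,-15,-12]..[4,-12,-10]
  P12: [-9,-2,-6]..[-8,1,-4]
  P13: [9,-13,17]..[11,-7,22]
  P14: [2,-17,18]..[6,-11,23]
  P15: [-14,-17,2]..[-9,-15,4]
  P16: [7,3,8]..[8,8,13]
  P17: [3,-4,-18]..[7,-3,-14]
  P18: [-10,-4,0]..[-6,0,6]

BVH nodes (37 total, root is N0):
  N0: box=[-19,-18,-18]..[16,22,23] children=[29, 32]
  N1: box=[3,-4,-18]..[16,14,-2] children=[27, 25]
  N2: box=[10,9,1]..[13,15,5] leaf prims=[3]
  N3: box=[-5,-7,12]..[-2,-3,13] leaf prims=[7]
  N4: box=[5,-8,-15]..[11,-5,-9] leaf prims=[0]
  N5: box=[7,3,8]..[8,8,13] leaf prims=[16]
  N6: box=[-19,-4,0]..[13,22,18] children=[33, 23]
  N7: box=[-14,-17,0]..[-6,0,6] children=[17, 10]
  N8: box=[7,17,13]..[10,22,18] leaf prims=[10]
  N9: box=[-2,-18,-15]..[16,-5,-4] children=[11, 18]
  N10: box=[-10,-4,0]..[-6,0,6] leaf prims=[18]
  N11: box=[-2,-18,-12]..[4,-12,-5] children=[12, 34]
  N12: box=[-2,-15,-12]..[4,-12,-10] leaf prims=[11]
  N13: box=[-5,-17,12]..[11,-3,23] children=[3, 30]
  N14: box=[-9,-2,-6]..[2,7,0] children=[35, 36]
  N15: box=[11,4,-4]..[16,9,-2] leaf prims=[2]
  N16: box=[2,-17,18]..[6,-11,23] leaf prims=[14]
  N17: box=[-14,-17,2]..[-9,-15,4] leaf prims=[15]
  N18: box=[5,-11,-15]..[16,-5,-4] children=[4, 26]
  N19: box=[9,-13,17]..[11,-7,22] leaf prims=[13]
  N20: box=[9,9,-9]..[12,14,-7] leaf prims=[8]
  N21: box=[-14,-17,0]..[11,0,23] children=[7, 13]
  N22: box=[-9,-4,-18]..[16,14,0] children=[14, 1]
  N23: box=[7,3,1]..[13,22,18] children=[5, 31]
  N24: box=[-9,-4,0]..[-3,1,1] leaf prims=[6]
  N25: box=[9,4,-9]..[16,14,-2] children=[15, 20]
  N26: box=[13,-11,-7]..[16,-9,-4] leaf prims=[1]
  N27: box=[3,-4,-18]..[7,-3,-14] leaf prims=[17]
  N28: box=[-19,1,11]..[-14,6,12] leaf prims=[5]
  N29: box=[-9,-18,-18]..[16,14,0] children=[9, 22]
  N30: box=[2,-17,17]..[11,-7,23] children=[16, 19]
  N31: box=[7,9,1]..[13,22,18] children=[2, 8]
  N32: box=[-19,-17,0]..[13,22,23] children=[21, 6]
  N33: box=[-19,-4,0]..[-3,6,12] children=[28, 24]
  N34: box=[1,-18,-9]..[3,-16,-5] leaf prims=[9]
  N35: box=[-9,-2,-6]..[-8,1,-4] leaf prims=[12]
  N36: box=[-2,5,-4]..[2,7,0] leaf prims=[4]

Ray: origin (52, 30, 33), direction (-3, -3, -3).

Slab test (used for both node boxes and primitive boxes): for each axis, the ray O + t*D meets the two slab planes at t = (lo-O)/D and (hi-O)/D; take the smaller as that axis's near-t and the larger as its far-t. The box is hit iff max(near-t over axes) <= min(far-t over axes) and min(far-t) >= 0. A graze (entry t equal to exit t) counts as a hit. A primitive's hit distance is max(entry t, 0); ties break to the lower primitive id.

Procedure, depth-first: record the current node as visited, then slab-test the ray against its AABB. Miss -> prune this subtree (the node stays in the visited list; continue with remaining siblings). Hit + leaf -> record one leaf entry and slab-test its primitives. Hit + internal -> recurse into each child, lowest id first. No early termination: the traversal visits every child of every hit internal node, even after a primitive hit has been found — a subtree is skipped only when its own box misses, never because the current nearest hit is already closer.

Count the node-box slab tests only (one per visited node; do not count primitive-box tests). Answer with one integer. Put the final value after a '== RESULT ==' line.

Walk:
N0 x:[12,71/3] y:[8/3,16] z:[10/3,17] -> hit [12,16], descend [29, 32]
  N29 x:[12,61/3] y:[16/3,16] z:[11,17] -> hit [12,16], descend [9, 22]
    N9 x:[12,18] y:[35/3,16] z:[37/3,16] -> hit [37/3,16], descend [11, 18]
      N11 x:[16,18] y:[14,16] z:[38/3,15] -> miss, prune
      N18 x:[12,47/3] y:[35/3,41/3] z:[37/3,16] -> hit [37/3,41/3], descend [4, 26]
        N4 x:[41/3,47/3] y:[35/3,38/3] z:[14,16] -> miss, prune
        N26 x:[12,13] y:[13,41/3] z:[37/3,40/3] -> hit [13,13] leaf, test {P1@t=13}
    N22 x:[12,61/3] y:[16/3,34/3] z:[11,17] -> miss, prune
  N32 x:[13,71/3] y:[8/3,47/3] z:[10/3,11] -> miss, prune

order=[0, 29, 9, 11, 18, 4, 26, 22, 32]  |boxes|=9  |leaves|=1  hit=P1

== RESULT ==
9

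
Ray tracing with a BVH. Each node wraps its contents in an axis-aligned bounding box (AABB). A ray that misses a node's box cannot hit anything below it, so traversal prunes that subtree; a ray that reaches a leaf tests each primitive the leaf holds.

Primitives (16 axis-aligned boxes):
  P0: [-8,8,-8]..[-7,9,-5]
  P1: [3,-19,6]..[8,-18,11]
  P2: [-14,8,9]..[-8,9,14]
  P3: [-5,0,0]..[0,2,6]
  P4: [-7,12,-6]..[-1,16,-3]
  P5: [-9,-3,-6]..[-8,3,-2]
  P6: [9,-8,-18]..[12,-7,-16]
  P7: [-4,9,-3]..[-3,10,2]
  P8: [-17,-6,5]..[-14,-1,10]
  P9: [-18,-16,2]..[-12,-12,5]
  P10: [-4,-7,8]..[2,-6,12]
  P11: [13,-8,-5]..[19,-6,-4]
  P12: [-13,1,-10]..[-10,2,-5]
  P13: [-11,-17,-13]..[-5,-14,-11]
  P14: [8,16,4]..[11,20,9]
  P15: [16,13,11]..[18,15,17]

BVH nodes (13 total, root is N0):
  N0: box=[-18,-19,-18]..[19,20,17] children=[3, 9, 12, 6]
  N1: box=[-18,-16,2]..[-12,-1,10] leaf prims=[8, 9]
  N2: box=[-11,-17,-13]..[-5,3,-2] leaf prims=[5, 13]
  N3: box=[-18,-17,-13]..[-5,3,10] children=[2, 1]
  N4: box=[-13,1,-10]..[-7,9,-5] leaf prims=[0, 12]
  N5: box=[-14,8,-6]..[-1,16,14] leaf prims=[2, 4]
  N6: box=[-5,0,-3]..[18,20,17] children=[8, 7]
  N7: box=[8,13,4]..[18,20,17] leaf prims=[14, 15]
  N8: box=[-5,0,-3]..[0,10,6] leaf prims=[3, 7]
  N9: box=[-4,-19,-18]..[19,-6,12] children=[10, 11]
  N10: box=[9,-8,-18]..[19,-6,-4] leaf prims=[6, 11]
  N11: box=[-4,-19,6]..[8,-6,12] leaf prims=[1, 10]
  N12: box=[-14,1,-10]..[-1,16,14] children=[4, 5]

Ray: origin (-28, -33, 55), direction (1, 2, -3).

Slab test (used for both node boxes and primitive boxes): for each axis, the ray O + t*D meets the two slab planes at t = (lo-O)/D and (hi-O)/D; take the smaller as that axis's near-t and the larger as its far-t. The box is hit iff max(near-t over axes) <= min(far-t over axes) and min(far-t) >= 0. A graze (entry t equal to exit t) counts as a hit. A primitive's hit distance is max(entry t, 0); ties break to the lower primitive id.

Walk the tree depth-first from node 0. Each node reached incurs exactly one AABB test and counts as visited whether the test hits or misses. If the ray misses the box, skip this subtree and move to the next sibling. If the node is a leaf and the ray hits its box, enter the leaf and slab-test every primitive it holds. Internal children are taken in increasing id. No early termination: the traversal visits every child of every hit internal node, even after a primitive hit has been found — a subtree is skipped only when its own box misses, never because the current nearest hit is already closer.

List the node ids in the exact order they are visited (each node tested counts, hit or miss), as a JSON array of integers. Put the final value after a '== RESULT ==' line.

Walk:
N0 x:[10,47] y:[7,53/2] z:[38/3,73/3] -> hit [38/3,73/3], descend [3, 6, 9, 12]
  N3 x:[10,23] y:[8,18] z:[15,68/3] -> hit [15,18], descend [1, 2]
    N1 x:[10,16] y:[17/2,16] z:[15,53/3] -> hit [15,16] leaf, test {P8(miss), P9(miss)}
    N2 x:[17,23] y:[8,18] z:[19,68/3] -> miss, prune
  N6 x:[23,46] y:[33/2,53/2] z:[38/3,58/3] -> miss, prune
  N9 x:[24,47] y:[7,27/2] z:[43/3,73/3] -> miss, prune
  N12 x:[14,27] y:[17,49/2] z:[41/3,65/3] -> hit [17,65/3], descend [4, 5]
    N4 x:[15,21] y:[17,21] z:[20,65/3] -> hit [20,21] leaf, test {P0@t=41/2, P12(miss)}
    N5 x:[14,27] y:[41/2,49/2] z:[41/3,61/3] -> miss, prune

Visited [0, 3, 1, 2, 6, 9, 12, 4, 5]. Tests: 9 box, 2 leaf. Nearest: P0.

== RESULT ==
[0, 3, 1, 2, 6, 9, 12, 4, 5]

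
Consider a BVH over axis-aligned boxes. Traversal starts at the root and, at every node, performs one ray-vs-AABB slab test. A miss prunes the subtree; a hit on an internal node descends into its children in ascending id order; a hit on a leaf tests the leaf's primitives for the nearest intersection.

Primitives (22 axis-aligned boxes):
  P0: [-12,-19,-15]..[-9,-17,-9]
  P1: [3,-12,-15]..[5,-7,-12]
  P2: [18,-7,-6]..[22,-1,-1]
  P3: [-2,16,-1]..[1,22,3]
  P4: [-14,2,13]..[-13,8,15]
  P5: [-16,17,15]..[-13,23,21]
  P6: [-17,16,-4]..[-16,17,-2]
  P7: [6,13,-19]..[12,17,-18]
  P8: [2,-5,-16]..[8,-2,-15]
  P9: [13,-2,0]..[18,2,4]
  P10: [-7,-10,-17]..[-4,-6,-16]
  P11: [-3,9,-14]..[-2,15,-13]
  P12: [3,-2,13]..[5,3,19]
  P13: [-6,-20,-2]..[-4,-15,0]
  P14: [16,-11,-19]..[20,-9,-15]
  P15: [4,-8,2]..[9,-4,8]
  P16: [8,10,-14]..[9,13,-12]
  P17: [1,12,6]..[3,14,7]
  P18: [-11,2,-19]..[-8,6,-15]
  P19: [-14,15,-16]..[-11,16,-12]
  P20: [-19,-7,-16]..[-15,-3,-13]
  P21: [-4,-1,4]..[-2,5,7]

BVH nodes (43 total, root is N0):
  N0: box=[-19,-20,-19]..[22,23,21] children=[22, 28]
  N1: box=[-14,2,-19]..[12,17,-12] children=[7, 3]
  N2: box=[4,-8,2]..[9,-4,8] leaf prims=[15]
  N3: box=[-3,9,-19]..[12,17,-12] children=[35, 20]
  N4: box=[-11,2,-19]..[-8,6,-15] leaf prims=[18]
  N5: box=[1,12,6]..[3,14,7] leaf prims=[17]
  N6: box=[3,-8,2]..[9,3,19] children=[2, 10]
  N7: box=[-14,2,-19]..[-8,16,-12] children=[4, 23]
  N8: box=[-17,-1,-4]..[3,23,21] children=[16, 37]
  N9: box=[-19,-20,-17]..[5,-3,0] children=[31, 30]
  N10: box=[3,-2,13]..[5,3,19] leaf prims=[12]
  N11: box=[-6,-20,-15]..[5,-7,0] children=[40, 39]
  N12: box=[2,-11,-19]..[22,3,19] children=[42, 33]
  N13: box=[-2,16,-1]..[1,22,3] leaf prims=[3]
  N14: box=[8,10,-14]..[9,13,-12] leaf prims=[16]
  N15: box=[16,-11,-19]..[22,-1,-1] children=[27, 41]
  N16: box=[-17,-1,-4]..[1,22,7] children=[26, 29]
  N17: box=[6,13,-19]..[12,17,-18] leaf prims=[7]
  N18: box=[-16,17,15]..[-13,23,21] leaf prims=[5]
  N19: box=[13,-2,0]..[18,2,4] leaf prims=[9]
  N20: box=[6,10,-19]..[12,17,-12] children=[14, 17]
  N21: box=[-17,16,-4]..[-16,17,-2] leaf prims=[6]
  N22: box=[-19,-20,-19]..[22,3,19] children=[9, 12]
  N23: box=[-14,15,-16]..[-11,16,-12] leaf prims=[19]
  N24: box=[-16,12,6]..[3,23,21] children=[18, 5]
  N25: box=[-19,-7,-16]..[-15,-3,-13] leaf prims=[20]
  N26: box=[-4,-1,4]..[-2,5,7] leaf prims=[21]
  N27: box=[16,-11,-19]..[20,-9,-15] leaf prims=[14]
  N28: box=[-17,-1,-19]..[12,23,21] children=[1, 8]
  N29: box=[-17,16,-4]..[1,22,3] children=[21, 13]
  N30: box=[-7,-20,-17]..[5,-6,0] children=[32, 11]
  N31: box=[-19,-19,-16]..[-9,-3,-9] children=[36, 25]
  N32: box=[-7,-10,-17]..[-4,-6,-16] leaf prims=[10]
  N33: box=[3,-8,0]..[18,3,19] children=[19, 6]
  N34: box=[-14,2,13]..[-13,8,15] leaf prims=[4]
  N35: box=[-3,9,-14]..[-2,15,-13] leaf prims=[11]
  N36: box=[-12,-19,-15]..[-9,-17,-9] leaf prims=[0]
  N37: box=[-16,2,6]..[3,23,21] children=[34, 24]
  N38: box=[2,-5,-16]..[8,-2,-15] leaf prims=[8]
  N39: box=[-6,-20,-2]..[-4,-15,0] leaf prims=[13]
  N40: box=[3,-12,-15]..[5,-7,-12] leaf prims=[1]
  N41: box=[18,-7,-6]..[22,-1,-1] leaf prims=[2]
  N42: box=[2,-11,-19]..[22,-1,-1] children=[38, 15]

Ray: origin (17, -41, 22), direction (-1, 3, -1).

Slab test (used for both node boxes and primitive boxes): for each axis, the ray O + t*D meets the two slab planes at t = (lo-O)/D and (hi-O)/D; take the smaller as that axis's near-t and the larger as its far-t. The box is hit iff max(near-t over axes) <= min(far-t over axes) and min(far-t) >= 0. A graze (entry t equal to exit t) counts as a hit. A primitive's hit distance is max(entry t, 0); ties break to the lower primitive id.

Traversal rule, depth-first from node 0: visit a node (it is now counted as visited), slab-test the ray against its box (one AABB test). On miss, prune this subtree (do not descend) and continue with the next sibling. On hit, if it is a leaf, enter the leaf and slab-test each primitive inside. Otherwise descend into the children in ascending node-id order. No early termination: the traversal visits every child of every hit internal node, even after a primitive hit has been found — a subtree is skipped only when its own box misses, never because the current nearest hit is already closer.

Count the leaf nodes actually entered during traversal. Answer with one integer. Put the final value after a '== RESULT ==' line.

Trace the traversal:
N0 x:[-5,36] y:[7,64/3] z:[1,41] -> hit [7,64/3], descend [22, 28]
  N22 x:[-5,36] y:[7,44/3] z:[3,41] -> hit [7,44/3], descend [9, 12]
    N9 x:[12,36] y:[7,38/3] z:[22,39] -> miss, prune
    N12 x:[-5,15] y:[10,44/3] z:[3,41] -> hit [10,44/3], descend [33, 42]
      N33 x:[-1,14] y:[11,44/3] z:[3,22] -> hit [11,14], descend [6, 19]
        N6 x:[8,14] y:[11,44/3] z:[3,20] -> hit [11,14], descend [2, 10]
          N2 x:[8,13] y:[11,37/3] z:[14,20] -> miss, prune
          N10 x:[12,14] y:[13,44/3] z:[3,9] -> miss, prune
        N19 x:[-1,4] y:[13,43/3] z:[18,22] -> miss, prune
      N42 x:[-5,15] y:[10,40/3] z:[23,41] -> miss, prune
  N28 x:[5,34] y:[40/3,64/3] z:[1,41] -> hit [40/3,64/3], descend [1, 8]
    N1 x:[5,31] y:[43/3,58/3] z:[34,41] -> miss, prune
    N8 x:[14,34] y:[40/3,64/3] z:[1,26] -> hit [14,64/3], descend [16, 37]
      N16 x:[16,34] y:[40/3,21] z:[15,26] -> hit [16,21], descend [26, 29]
        N26 x:[19,21] y:[40/3,46/3] z:[15,18] -> miss, prune
        N29 x:[16,34] y:[19,21] z:[19,26] -> hit [19,21], descend [13, 21]
          N13 x:[16,19] y:[19,21] z:[19,23] -> hit [19,19] leaf, test {P3@t=19}
          N21 x:[33,34] y:[19,58/3] z:[24,26] -> miss, prune
      N37 x:[14,33] y:[43/3,64/3] z:[1,16] -> hit [43/3,16], descend [24, 34]
        N24 x:[14,33] y:[53/3,64/3] z:[1,16] -> miss, prune
        N34 x:[30,31] y:[43/3,49/3] z:[7,9] -> miss, prune

21 AABB tests over nodes [0, 22, 9, 12, 33, 6, 2, 10, 19, 42, 28, 1, 8, 16, 26, 29, 13, 21, 37, 24, 34]; 1 leaf entered; closest P3.

== RESULT ==
1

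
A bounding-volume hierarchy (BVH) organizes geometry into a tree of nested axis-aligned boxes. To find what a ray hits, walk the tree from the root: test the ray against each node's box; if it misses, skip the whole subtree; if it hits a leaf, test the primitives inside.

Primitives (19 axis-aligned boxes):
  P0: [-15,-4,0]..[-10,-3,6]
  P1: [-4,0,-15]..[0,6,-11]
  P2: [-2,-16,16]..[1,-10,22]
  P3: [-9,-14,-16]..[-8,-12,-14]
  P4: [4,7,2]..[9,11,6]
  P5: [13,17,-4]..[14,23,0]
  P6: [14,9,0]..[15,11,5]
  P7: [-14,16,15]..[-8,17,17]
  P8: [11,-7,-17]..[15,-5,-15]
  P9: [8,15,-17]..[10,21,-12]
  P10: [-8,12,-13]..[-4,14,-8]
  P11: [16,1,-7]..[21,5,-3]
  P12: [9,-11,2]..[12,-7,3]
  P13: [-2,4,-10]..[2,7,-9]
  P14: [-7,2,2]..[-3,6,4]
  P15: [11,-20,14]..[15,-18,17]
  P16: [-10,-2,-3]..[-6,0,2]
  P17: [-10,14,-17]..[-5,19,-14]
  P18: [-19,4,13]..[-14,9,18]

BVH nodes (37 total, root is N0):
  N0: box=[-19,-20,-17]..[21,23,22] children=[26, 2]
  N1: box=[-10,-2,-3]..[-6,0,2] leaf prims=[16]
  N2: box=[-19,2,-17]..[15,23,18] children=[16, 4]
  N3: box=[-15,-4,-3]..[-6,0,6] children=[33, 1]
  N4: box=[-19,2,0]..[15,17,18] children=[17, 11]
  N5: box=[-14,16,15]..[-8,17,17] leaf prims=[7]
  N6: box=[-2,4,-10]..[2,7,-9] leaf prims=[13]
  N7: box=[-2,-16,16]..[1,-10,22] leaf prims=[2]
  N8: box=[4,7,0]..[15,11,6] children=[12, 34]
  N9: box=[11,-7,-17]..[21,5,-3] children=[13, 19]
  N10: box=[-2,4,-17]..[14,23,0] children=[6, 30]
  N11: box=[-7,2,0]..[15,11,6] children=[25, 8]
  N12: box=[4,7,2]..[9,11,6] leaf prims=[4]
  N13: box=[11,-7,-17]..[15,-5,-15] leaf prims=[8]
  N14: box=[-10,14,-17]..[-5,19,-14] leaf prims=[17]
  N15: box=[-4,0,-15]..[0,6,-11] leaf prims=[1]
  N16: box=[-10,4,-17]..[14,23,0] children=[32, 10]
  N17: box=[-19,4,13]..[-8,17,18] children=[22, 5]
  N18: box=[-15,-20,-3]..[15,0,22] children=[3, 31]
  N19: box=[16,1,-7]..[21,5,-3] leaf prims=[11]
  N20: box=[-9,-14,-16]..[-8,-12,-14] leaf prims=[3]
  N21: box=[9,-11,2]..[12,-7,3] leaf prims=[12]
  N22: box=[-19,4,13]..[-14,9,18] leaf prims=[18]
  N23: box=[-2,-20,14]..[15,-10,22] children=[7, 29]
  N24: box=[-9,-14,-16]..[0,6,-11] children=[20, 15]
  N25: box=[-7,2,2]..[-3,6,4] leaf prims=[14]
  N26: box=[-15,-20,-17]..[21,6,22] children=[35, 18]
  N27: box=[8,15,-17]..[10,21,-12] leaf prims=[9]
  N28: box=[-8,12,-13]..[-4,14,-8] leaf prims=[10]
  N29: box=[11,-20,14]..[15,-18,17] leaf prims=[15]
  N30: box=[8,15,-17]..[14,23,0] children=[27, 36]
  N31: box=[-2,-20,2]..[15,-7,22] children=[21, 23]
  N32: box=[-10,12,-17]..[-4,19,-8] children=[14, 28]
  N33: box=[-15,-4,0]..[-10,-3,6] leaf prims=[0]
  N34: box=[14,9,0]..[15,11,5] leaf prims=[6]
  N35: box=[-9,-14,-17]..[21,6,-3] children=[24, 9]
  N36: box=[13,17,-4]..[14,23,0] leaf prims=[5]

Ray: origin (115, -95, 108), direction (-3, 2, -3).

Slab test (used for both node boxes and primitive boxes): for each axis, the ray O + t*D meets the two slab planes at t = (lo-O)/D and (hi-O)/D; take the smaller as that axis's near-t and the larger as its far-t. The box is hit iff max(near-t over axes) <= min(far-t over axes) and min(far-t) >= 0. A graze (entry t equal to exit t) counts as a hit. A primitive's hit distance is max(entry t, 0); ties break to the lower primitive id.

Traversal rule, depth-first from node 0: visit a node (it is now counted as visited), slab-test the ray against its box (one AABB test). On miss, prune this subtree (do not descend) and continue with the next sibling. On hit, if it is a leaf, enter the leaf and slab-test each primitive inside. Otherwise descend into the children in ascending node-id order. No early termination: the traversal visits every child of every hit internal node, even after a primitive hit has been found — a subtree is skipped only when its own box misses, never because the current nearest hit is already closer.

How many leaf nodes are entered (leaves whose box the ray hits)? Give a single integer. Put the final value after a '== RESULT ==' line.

Trace the traversal:
N0 x:[94/3,134/3] y:[75/2,59] z:[86/3,125/3] -> hit [75/2,125/3], descend [2, 26]
  N2 x:[100/3,134/3] y:[97/2,59] z:[30,125/3] -> miss, prune
  N26 x:[94/3,130/3] y:[75/2,101/2] z:[86/3,125/3] -> hit [75/2,125/3], descend [18, 35]
    N18 x:[100/3,130/3] y:[75/2,95/2] z:[86/3,37] -> miss, prune
    N35 x:[94/3,124/3] y:[81/2,101/2] z:[37,125/3] -> hit [81/2,124/3], descend [9, 24]
      N9 x:[94/3,104/3] y:[44,50] z:[37,125/3] -> miss, prune
      N24 x:[115/3,124/3] y:[81/2,101/2] z:[119/3,124/3] -> hit [81/2,124/3], descend [15, 20]
        N15 x:[115/3,119/3] y:[95/2,101/2] z:[119/3,41] -> miss, prune
        N20 x:[41,124/3] y:[81/2,83/2] z:[122/3,124/3] -> hit [41,124/3] leaf, test {P3@t=41}

9 AABB tests over nodes [0, 2, 26, 18, 35, 9, 24, 15, 20]; 1 leaf entered; closest P3.

== RESULT ==
1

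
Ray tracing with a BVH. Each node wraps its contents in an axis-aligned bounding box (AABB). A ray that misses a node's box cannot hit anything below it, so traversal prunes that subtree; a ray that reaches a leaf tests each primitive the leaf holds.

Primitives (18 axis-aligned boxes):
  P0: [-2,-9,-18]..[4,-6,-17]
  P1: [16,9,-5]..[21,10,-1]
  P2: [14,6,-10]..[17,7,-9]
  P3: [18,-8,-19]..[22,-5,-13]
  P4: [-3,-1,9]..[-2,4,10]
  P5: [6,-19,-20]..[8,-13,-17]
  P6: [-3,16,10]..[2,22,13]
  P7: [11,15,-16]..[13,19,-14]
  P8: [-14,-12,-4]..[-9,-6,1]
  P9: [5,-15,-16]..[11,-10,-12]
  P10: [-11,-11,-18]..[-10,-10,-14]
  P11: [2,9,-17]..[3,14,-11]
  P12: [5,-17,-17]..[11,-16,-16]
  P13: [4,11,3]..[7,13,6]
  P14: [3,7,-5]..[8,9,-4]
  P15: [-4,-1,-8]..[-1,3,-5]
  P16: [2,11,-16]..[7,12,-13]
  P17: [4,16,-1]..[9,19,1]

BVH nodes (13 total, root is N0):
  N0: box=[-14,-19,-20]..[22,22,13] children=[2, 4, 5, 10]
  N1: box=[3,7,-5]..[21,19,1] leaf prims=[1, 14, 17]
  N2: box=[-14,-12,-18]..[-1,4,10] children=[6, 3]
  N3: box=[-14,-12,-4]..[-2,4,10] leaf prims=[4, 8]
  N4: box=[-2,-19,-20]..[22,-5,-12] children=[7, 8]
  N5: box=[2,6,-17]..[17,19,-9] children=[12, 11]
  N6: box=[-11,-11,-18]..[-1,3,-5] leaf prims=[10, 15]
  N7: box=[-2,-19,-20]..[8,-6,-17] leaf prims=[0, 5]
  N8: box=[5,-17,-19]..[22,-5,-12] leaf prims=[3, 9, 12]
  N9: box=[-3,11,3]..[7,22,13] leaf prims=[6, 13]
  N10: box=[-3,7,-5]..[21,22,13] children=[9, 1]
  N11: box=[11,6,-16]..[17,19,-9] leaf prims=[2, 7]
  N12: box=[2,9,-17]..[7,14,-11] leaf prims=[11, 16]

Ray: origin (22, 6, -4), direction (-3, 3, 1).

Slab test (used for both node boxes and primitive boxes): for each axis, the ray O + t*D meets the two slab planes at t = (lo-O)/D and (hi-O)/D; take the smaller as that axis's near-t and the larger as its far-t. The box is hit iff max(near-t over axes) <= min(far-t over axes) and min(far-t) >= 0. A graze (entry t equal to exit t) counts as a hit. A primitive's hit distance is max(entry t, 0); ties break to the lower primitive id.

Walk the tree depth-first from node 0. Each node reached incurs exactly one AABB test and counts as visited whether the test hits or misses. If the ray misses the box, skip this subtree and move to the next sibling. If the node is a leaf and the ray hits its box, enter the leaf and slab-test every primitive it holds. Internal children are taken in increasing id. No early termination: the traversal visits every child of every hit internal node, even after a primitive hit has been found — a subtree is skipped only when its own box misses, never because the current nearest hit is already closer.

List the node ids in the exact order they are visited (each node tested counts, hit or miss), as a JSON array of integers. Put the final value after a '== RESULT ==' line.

Walk:
N0 x:[0,12] y:[-25/3,16/3] z:[-16,17] -> hit [0,16/3], descend [2, 4, 5, 10]
  N2 x:[23/3,12] y:[-6,-2/3] z:[-14,14] -> miss, prune
  N4 x:[0,8] y:[-25/3,-11/3] z:[-16,-8] -> miss, prune
  N5 x:[5/3,20/3] y:[0,13/3] z:[-13,-5] -> miss, prune
  N10 x:[1/3,25/3] y:[1/3,16/3] z:[-1,17] -> hit [1/3,16/3], descend [1, 9]
    N1 x:[1/3,19/3] y:[1/3,13/3] z:[-1,5] -> hit [1/3,13/3] leaf, test {P1@t=1, P14(miss), P17@t=13/3}
    N9 x:[5,25/3] y:[5/3,16/3] z:[7,17] -> miss, prune

Visited [0, 2, 4, 5, 10, 1, 9]. Tests: 7 box, 1 leaf. Nearest: P1.

== RESULT ==
[0, 2, 4, 5, 10, 1, 9]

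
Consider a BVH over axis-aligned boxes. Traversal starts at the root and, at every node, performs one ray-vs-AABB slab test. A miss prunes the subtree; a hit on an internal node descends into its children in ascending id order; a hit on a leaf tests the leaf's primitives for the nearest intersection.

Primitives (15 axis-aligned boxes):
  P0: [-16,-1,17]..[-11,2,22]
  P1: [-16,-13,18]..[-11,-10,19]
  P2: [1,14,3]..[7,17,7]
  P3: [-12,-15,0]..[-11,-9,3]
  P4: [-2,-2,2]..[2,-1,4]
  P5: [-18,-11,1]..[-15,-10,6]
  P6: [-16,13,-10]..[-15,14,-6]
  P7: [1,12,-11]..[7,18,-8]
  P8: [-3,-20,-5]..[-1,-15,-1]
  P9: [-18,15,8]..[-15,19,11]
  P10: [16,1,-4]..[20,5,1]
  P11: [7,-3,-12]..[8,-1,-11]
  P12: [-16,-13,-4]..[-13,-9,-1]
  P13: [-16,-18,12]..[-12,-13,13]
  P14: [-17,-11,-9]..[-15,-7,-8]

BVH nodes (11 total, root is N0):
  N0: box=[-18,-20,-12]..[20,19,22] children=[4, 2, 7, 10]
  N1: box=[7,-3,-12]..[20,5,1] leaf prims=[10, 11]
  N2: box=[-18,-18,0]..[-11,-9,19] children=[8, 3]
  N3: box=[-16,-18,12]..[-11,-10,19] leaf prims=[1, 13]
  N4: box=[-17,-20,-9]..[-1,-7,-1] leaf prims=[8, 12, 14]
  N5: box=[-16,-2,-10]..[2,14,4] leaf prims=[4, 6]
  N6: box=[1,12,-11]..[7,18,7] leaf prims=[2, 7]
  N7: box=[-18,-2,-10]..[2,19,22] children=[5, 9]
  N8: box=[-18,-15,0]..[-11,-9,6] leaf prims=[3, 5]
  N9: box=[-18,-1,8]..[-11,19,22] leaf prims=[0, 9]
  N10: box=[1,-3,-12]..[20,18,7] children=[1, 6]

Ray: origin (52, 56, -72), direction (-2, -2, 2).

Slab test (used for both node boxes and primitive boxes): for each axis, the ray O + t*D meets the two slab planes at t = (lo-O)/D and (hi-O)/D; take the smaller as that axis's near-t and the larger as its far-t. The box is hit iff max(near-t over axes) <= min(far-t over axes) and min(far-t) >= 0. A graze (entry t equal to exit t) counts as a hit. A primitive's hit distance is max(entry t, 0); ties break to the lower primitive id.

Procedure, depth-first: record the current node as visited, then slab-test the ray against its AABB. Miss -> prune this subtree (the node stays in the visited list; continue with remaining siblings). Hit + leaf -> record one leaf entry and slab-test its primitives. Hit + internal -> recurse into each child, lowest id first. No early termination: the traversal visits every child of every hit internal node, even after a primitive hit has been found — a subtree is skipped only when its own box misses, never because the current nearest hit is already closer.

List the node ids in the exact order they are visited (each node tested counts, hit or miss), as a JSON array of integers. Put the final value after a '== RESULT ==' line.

Traverse from the root:
N0 x:[16,35] y:[37/2,38] z:[30,47] -> hit [30,35], descend [2, 4, 7, 10]
  N2 x:[63/2,35] y:[65/2,37] z:[36,91/2] -> miss, prune
  N4 x:[53/2,69/2] y:[63/2,38] z:[63/2,71/2] -> hit [63/2,69/2] leaf, test {P8(miss), P12@t=34, P14(miss)}
  N7 x:[25,35] y:[37/2,29] z:[31,47] -> miss, prune
  N10 x:[16,51/2] y:[19,59/2] z:[30,79/2] -> miss, prune

order=[0, 2, 4, 7, 10]  |boxes|=5  |leaves|=1  hit=P12

== RESULT ==
[0, 2, 4, 7, 10]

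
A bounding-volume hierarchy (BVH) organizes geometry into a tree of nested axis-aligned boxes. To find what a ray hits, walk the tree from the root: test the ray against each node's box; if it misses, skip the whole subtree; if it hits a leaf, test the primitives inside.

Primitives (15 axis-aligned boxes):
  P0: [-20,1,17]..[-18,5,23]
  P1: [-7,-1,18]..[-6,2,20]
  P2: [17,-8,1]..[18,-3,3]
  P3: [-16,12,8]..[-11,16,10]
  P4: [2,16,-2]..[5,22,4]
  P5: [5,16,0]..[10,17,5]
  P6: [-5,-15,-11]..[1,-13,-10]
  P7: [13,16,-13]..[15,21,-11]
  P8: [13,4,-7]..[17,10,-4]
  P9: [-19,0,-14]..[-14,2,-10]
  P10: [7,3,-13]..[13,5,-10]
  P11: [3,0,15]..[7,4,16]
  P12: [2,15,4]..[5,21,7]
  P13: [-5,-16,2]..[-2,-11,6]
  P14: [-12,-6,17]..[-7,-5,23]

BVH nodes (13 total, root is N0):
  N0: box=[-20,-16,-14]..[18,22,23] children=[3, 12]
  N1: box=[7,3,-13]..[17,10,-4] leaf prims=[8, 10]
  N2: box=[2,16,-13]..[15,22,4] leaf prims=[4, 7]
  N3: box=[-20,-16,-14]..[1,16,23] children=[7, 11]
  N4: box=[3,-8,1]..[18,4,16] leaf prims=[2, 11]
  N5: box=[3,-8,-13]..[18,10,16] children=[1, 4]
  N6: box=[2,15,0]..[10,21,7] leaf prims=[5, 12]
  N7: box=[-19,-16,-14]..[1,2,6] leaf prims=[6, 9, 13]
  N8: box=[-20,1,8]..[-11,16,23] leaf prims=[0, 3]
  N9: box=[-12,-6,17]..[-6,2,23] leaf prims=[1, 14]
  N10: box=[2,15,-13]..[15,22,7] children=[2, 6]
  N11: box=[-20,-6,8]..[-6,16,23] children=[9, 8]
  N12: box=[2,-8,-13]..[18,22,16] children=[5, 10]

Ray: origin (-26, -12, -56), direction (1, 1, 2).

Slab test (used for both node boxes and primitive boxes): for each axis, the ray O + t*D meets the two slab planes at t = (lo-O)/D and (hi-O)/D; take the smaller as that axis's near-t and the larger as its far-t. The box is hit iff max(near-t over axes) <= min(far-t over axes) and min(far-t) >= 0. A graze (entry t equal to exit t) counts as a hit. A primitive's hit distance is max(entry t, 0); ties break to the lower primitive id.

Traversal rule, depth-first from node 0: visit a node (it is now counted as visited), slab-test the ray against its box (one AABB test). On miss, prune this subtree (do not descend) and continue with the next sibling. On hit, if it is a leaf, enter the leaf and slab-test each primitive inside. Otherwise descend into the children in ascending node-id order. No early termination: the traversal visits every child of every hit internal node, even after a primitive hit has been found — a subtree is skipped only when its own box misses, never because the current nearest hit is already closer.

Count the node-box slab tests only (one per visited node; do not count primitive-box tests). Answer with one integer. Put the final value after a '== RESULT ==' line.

Walk:
N0 x:[6,44] y:[-4,34] z:[21,79/2] -> hit [21,34], descend [3, 12]
  N3 x:[6,27] y:[-4,28] z:[21,79/2] -> hit [21,27], descend [7, 11]
    N7 x:[7,27] y:[-4,14] z:[21,31] -> miss, prune
    N11 x:[6,20] y:[6,28] z:[32,79/2] -> miss, prune
  N12 x:[28,44] y:[4,34] z:[43/2,36] -> hit [28,34], descend [5, 10]
    N5 x:[29,44] y:[4,22] z:[43/2,36] -> miss, prune
    N10 x:[28,41] y:[27,34] z:[43/2,63/2] -> hit [28,63/2], descend [2, 6]
      N2 x:[28,41] y:[28,34] z:[43/2,30] -> hit [28,30] leaf, test {P4@t=28, P7(miss)}
      N6 x:[28,36] y:[27,33] z:[28,63/2] -> hit [28,63/2] leaf, test {P5(miss), P12@t=30}

Summary -> nodes [0, 3, 7, 11, 12, 5, 10, 2, 6]; box-tests=9; leaf-entries=2; first=P4

== RESULT ==
9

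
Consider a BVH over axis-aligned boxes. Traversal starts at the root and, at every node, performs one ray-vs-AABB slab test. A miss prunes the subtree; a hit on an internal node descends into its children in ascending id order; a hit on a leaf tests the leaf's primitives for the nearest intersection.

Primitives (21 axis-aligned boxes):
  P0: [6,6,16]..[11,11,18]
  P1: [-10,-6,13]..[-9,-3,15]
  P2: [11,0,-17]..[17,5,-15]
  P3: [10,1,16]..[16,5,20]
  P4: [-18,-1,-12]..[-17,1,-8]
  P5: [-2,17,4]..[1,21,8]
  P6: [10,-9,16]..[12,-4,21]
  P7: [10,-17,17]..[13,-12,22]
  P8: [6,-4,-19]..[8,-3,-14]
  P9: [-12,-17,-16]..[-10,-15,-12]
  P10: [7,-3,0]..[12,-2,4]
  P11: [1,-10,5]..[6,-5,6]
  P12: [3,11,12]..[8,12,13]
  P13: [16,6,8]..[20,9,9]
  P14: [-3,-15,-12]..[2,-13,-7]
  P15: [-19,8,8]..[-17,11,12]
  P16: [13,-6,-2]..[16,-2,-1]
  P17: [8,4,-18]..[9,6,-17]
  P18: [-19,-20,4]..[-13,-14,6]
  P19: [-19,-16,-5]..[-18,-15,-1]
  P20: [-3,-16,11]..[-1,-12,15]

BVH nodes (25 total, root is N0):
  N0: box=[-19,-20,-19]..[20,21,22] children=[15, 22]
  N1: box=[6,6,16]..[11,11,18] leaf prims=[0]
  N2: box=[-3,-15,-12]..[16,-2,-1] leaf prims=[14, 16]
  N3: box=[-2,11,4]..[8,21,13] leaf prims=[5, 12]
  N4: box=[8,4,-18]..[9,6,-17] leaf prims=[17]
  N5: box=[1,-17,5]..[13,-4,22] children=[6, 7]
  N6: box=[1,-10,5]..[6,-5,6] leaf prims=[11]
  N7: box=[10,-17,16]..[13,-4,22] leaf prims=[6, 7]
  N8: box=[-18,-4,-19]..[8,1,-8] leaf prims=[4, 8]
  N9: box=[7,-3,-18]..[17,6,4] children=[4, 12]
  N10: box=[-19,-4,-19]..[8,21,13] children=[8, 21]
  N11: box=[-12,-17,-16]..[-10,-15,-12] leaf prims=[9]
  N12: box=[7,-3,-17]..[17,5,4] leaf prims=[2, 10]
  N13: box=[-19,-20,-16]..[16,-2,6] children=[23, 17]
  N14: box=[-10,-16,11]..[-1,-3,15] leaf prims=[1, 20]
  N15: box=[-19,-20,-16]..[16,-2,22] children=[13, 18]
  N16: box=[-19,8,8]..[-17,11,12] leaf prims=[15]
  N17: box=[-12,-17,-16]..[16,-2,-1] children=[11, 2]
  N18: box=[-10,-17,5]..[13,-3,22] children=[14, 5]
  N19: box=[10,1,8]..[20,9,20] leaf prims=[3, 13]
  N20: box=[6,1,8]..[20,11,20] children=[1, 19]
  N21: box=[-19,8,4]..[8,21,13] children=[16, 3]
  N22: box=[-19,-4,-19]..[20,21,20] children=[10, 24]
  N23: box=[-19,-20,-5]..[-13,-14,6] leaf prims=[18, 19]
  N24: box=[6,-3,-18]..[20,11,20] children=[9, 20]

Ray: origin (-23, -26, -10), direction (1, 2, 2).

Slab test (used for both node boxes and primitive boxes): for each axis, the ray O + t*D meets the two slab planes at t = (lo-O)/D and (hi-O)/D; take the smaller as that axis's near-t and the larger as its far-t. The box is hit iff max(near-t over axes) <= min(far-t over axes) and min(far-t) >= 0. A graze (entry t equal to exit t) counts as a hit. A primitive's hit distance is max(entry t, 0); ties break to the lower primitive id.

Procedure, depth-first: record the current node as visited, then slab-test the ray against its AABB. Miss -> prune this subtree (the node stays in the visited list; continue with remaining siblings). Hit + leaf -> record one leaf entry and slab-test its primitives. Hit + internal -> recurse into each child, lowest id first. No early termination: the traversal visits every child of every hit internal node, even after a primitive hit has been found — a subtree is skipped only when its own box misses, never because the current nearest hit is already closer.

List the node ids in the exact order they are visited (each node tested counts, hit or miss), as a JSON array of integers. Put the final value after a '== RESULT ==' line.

Traverse from the root:
N0 x:[4,43] y:[3,47/2] z:[-9/2,16] -> hit [4,16], descend [15, 22]
  N15 x:[4,39] y:[3,12] z:[-3,16] -> hit [4,12], descend [13, 18]
    N13 x:[4,39] y:[3,12] z:[-3,8] -> hit [4,8], descend [17, 23]
      N17 x:[11,39] y:[9/2,12] z:[-3,9/2] -> miss, prune
      N23 x:[4,10] y:[3,6] z:[5/2,8] -> hit [4,6] leaf, test {P18(miss), P19(miss)}
    N18 x:[13,36] y:[9/2,23/2] z:[15/2,16] -> miss, prune
  N22 x:[4,43] y:[11,47/2] z:[-9/2,15] -> hit [11,15], descend [10, 24]
    N10 x:[4,31] y:[11,47/2] z:[-9/2,23/2] -> hit [11,23/2], descend [8, 21]
      N8 x:[5,31] y:[11,27/2] z:[-9/2,1] -> miss, prune
      N21 x:[4,31] y:[17,47/2] z:[7,23/2] -> miss, prune
    N24 x:[29,43] y:[23/2,37/2] z:[-4,15] -> miss, prune

order=[0, 15, 13, 17, 23, 18, 22, 10, 8, 21, 24]  |boxes|=11  |leaves|=1  hit=miss

== RESULT ==
[0, 15, 13, 17, 23, 18, 22, 10, 8, 21, 24]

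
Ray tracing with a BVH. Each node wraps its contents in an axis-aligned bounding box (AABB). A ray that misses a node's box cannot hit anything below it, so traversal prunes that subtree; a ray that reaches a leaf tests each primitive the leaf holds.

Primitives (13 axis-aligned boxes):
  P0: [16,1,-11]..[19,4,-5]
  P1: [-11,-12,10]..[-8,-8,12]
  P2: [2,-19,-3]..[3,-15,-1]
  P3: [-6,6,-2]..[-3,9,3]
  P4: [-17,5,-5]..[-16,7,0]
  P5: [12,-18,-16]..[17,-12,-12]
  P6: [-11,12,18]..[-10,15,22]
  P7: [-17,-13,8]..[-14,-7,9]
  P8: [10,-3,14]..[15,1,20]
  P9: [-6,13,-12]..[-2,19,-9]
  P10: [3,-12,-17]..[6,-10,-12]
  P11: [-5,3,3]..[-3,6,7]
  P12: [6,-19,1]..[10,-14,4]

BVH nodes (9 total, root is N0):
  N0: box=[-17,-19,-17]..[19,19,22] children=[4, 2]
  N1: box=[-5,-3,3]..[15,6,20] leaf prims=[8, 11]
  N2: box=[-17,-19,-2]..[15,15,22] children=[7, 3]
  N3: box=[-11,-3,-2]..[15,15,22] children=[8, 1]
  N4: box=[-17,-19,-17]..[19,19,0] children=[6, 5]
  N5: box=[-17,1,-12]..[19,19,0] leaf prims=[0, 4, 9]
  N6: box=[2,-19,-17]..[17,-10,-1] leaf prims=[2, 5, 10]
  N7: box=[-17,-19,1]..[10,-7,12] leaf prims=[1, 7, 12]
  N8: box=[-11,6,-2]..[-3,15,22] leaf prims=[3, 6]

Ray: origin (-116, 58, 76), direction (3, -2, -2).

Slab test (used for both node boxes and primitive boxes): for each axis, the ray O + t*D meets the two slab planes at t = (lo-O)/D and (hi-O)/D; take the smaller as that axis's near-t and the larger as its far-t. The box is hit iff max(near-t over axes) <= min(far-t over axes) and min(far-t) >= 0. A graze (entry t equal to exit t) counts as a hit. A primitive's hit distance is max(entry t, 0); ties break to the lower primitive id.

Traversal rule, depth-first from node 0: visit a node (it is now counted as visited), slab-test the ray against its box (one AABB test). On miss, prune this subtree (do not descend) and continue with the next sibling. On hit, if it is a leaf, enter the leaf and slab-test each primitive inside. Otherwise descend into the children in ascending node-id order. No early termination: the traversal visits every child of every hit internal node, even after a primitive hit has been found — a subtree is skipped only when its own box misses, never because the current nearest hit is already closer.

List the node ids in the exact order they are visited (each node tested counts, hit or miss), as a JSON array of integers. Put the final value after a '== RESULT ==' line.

Walk:
N0 x:[33,45] y:[39/2,77/2] z:[27,93/2] -> hit [33,77/2], descend [2, 4]
  N2 x:[33,131/3] y:[43/2,77/2] z:[27,39] -> hit [33,77/2], descend [3, 7]
    N3 x:[35,131/3] y:[43/2,61/2] z:[27,39] -> miss, prune
    N7 x:[33,42] y:[65/2,77/2] z:[32,75/2] -> hit [33,75/2] leaf, test {P1(miss), P7@t=67/2, P12(miss)}
  N4 x:[33,45] y:[39/2,77/2] z:[38,93/2] -> hit [38,77/2], descend [5, 6]
    N5 x:[33,45] y:[39/2,57/2] z:[38,44] -> miss, prune
    N6 x:[118/3,133/3] y:[34,77/2] z:[77/2,93/2] -> miss, prune

Visited [0, 2, 3, 7, 4, 5, 6]. Tests: 7 box, 1 leaf. Nearest: P7.

== RESULT ==
[0, 2, 3, 7, 4, 5, 6]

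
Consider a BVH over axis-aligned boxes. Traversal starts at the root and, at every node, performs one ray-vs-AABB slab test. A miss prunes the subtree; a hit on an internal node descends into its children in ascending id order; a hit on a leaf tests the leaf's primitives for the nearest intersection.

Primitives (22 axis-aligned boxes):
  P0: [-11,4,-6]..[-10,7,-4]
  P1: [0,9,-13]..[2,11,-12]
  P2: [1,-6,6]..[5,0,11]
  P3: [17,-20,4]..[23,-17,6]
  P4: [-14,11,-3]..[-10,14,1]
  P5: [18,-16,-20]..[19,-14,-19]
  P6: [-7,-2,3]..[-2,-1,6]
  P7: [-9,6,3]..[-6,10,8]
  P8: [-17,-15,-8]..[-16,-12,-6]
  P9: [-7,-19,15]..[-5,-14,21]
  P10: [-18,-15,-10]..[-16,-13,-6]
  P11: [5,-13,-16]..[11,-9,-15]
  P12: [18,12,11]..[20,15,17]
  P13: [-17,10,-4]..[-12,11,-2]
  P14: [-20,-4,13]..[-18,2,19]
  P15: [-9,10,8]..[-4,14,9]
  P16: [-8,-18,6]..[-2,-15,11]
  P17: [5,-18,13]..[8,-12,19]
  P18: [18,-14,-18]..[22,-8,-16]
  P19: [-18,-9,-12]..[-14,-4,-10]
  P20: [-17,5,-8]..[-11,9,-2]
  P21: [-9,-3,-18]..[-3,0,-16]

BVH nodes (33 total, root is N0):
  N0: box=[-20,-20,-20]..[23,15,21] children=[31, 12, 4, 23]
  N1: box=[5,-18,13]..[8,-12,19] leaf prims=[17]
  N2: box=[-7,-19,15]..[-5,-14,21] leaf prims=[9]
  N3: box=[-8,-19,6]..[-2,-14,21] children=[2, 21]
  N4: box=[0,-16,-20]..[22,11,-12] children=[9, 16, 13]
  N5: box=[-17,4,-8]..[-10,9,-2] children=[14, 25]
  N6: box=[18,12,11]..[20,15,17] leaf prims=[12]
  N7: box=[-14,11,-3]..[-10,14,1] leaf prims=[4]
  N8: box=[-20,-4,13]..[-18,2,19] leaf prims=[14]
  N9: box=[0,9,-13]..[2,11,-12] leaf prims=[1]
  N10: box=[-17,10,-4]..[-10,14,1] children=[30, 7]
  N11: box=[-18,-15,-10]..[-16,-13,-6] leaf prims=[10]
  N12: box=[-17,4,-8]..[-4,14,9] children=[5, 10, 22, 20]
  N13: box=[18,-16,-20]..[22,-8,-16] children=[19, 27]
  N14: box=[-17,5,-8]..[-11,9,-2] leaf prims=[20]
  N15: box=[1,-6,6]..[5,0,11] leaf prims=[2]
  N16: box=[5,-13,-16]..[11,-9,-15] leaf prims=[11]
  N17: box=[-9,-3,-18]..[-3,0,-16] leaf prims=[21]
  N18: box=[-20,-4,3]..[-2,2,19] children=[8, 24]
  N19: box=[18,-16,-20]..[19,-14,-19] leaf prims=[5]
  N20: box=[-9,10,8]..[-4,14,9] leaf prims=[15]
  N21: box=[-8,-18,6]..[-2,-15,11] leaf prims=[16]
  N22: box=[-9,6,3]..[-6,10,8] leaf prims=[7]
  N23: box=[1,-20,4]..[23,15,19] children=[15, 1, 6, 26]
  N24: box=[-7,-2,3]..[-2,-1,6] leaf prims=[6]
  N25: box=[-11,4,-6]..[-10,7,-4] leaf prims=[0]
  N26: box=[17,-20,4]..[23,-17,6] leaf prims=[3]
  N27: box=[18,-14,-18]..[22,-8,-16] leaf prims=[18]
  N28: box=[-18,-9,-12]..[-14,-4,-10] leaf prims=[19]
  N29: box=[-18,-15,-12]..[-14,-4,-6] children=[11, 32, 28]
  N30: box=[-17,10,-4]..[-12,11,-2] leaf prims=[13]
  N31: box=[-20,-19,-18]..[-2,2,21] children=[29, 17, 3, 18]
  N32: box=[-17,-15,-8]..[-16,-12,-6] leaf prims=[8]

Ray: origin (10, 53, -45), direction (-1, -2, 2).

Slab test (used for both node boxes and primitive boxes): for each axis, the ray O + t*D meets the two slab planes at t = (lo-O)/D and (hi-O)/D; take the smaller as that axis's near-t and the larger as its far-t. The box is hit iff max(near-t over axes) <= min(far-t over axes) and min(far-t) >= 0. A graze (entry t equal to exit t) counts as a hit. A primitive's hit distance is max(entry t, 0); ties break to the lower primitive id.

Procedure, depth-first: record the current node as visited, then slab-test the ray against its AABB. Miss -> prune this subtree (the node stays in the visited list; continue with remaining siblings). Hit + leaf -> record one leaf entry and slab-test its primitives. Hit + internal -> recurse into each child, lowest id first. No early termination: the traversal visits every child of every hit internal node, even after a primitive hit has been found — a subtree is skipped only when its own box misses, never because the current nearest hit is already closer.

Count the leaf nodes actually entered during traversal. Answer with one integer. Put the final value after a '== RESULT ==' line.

Trace the traversal:
N0 x:[-13,30] y:[19,73/2] z:[25/2,33] -> hit [19,30], descend [4, 12, 23, 31]
  N4 x:[-12,10] y:[21,69/2] z:[25/2,33/2] -> miss, prune
  N12 x:[14,27] y:[39/2,49/2] z:[37/2,27] -> hit [39/2,49/2], descend [5, 10, 20, 22]
    N5 x:[20,27] y:[22,49/2] z:[37/2,43/2] -> miss, prune
    N10 x:[20,27] y:[39/2,43/2] z:[41/2,23] -> hit [41/2,43/2], descend [7, 30]
      N7 x:[20,24] y:[39/2,21] z:[21,23] -> hit [21,21] leaf, test {P4@t=21}
      N30 x:[22,27] y:[21,43/2] z:[41/2,43/2] -> miss, prune
    N20 x:[14,19] y:[39/2,43/2] z:[53/2,27] -> miss, prune
    N22 x:[16,19] y:[43/2,47/2] z:[24,53/2] -> miss, prune
  N23 x:[-13,9] y:[19,73/2] z:[49/2,32] -> miss, prune
  N31 x:[12,30] y:[51/2,36] z:[27/2,33] -> hit [51/2,30], descend [3, 17, 18, 29]
    N3 x:[12,18] y:[67/2,36] z:[51/2,33] -> miss, prune
    N17 x:[13,19] y:[53/2,28] z:[27/2,29/2] -> miss, prune
    N18 x:[12,30] y:[51/2,57/2] z:[24,32] -> hit [51/2,57/2], descend [8, 24]
      N8 x:[28,30] y:[51/2,57/2] z:[29,32] -> miss, prune
      N24 x:[12,17] y:[27,55/2] z:[24,51/2] -> miss, prune
    N29 x:[24,28] y:[57/2,34] z:[33/2,39/2] -> miss, prune

order=[0, 4, 12, 5, 10, 7, 30, 20, 22, 23, 31, 3, 17, 18, 8, 24, 29]  |boxes|=17  |leaves|=1  hit=P4

== RESULT ==
1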